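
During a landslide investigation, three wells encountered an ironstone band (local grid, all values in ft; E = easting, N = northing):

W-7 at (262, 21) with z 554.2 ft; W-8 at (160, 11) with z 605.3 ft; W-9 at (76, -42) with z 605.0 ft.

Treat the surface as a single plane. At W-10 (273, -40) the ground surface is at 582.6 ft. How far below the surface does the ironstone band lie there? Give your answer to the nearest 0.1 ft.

92.7 ft

Two edge vectors: W-7→W-8 = (-102, -10, 51.1), W-7→W-9 = (-186, -63, 50.8).
Normal n = (W-7→W-8) × (W-7→W-9) = (2711.3, -4323, 4566).
So ∂z/∂E = −n_x/n_z = −0.59380 and ∂z/∂N = −n_y/n_z = 0.94678.
Intercept c from W-7: 554.2 + 155.58 − 19.88 = 689.89.
At (273, -40): z_contact = −162.11 − 37.87 + 689.89 = 489.91 ft.
Depth below ground = 582.6 − 489.91 = 92.7 ft.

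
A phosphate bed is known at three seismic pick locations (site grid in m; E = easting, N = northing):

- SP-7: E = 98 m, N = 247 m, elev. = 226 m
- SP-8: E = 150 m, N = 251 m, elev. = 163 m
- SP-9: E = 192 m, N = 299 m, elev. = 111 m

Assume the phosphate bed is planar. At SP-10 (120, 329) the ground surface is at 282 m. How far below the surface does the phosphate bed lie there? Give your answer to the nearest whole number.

85 m

Two edge vectors: SP-7→SP-8 = (52, 4, -63), SP-7→SP-9 = (94, 52, -115).
Normal n = (SP-7→SP-8) × (SP-7→SP-9) = (2816, 58, 2328).
So ∂z/∂E = −n_x/n_z = −1.20962 and ∂z/∂N = −n_y/n_z = −0.02491.
Intercept c from SP-7: 226 + 118.54 + 6.15 = 350.70.
At (120, 329): z_contact = −145.2 − 8.2 + 350.70 = 197.3 m.
Depth below ground = 282 − 197.3 = 85 m.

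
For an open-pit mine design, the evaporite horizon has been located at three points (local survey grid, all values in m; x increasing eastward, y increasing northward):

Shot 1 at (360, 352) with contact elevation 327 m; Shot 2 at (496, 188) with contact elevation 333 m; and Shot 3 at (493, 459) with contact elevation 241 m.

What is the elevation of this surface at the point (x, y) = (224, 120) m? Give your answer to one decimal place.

457.1 m

Two edge vectors: Shot 1→Shot 2 = (136, -164, 6), Shot 1→Shot 3 = (133, 107, -86).
Normal n = (Shot 1→Shot 2) × (Shot 1→Shot 3) = (13462, 12494, 36364).
So ∂z/∂x = −n_x/n_z = −0.37020 and ∂z/∂y = −n_y/n_z = −0.34358.
Intercept c from Shot 1: 327 + 133.27 + 120.94 = 581.21.
At (224, 120): z = −82.9 − 41.2 + 581.21 = 457.1 m.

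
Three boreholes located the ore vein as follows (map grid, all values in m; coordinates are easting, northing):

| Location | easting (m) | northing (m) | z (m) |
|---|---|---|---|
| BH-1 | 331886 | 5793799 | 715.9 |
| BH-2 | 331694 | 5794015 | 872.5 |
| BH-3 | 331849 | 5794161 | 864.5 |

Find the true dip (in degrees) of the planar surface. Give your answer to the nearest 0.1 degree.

28.6°

Let the plane be z = a·easting + b·northing + c.
BH-2−BH-1: −192a + 216b = 156.6;  BH-3−BH-1: −37a + 362b = 148.6.
Solving gives a = −0.39979, b = 0.36964.
Gradient magnitude |∇z| = √(a² + b²) = √(0.15983 + 0.13663) = 0.54448.
True dip = arctan(0.54448) = 28.6°, dipping toward SE (azimuth ≈ 133°).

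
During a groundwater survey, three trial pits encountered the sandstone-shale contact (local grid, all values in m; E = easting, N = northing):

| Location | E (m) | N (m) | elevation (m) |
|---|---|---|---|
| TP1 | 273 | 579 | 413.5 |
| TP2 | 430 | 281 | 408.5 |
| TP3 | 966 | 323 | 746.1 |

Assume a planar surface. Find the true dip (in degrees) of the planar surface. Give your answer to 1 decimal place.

34.6°

Two edge vectors: TP1→TP2 = (157, -298, -5), TP1→TP3 = (693, -256, 332.6).
Normal n = (TP1→TP2) × (TP1→TP3) = (-100394.8, -55683.2, 166322).
So ∂z/∂E = −n_x/n_z = 0.60362 and ∂z/∂N = −n_y/n_z = 0.33479.
Gradient magnitude |∇z| = √(a² + b²) = √(0.36435 + 0.11209) = 0.69025.
True dip = arctan(0.69025) = 34.6°, dipping toward WSW (azimuth ≈ 241°).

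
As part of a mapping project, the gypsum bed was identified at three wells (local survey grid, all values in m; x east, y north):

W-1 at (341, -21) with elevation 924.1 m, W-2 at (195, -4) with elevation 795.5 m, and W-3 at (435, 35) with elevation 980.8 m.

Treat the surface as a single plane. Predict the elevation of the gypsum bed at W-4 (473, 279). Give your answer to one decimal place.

917.4 m

Two edge vectors: W-1→W-2 = (-146, 17, -128.6), W-1→W-3 = (94, 56, 56.7).
Normal n = (W-1→W-2) × (W-1→W-3) = (8165.5, -3810.2, -9774).
So ∂z/∂x = −n_x/n_z = 0.83543 and ∂z/∂y = −n_y/n_z = −0.38983.
Intercept c from W-1: 924.1 − 284.88 − 8.19 = 631.03.
At (473, 279): z = 395.2 − 108.8 + 631.03 = 917.4 m.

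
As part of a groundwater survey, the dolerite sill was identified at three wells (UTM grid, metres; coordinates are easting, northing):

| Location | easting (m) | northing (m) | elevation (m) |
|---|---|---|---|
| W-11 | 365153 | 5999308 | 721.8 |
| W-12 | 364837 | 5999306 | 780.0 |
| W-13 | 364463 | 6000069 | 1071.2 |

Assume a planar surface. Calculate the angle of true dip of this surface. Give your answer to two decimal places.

Let the plane be z = a·easting + b·northing + c.
W-12−W-11: −316a − 2b = 58.2;  W-13−W-11: −690a + 761b = 349.4.
Solving gives a = −0.18602, b = 0.29047.
Gradient magnitude |∇z| = √(a² + b²) = √(0.03460 + 0.08437) = 0.34493.
True dip = arctan(0.34493) = 19.03°, dipping toward SSE (azimuth ≈ 147°).

19.03°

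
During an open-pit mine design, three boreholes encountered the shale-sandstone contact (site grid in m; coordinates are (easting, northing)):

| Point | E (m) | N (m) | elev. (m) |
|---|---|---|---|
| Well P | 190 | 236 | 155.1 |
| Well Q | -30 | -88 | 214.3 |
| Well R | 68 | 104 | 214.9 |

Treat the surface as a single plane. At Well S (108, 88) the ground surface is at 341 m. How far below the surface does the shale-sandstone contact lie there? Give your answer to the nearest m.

179 m

Let the plane be z = a·E + b·N + c.
Well Q−Well P: −220a − 324b = 59.2;  Well R−Well P: −122a − 132b = 59.8.
Solving gives a = −1.10229, b = 0.56575.
Then c = 155.1 − a·190 − b·236 = 231.02.
At (108, 88): z_contact = −119.0 + 49.8 + 231.02 = 161.8 m.
Depth below ground = 341 − 161.8 = 179 m.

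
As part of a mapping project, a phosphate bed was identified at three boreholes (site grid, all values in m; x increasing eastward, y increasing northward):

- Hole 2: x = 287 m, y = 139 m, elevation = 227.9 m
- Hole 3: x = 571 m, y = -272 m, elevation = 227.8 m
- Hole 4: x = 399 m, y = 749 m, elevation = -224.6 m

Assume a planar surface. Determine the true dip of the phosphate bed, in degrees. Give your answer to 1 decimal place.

45.9°

Two edge vectors: Hole 2→Hole 3 = (284, -411, -0.1), Hole 2→Hole 4 = (112, 610, -452.5).
Normal n = (Hole 2→Hole 3) × (Hole 2→Hole 4) = (186038.5, 128498.8, 219272).
So ∂z/∂x = −n_x/n_z = −0.84844 and ∂z/∂y = −n_y/n_z = −0.58602.
Gradient magnitude |∇z| = √(a² + b²) = √(0.71985 + 0.34342) = 1.03115.
True dip = arctan(1.03115) = 45.9°, dipping toward NE (azimuth ≈ 055°).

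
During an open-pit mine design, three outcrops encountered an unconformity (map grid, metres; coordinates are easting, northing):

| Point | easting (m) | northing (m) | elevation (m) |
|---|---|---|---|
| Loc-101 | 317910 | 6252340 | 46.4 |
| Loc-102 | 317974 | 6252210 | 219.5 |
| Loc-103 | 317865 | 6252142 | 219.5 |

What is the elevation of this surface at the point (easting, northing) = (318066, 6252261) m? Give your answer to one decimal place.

226.0 m

Let the plane be z = a·easting + b·northing + c.
Loc-102−Loc-101: 64a − 130b = 173.1;  Loc-103−Loc-101: −45a − 198b = 173.1.
Solving gives a = 0.635503725, b = −1.018675089.
Then c = 46.4 − a·317910 − b·6252340 = 6167116.42.
At (318066, 6252261): z = 202132.1 − 6369022.5 + 6167116.42 = 226.0 m.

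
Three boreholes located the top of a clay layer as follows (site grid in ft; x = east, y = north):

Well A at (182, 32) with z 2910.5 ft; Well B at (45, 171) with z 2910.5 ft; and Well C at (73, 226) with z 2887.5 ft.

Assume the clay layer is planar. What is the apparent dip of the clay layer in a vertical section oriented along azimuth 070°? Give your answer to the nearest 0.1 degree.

19.7°

Two edge vectors: Well A→Well B = (-137, 139, 0), Well A→Well C = (-109, 194, -23).
Normal n = (Well A→Well B) × (Well A→Well C) = (-3197, -3151, -11427).
So ∂z/∂x = −n_x/n_z = −0.27978 and ∂z/∂y = −n_y/n_z = −0.27575.
Unit vector along 070° is (sin 70°, cos 70°) = (0.9397, 0.3420).
Slope in that direction = a·(0.9397) + b·(0.3420) = −0.35722.
Apparent dip = arctan|0.35722| = 19.7° (true dip is 21.4°, so apparent ≤ true as expected).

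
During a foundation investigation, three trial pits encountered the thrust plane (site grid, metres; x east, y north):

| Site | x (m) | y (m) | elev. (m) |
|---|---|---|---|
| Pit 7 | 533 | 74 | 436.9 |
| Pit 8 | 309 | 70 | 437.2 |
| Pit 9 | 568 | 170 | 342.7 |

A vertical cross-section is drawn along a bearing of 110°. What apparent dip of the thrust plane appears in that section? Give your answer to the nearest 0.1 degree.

Two edge vectors: Pit 7→Pit 8 = (-224, -4, 0.3), Pit 7→Pit 9 = (35, 96, -94.2).
Normal n = (Pit 7→Pit 8) × (Pit 7→Pit 9) = (348, -21090.3, -21364).
So ∂z/∂x = −n_x/n_z = 0.01629 and ∂z/∂y = −n_y/n_z = −0.98719.
Unit vector along 110° is (sin 110°, cos 110°) = (0.9397, -0.3420).
Slope in that direction = a·(0.9397) + b·(-0.3420) = 0.35295.
Apparent dip = arctan|0.35295| = 19.4° (true dip is 44.6°, so apparent ≤ true as expected).

19.4°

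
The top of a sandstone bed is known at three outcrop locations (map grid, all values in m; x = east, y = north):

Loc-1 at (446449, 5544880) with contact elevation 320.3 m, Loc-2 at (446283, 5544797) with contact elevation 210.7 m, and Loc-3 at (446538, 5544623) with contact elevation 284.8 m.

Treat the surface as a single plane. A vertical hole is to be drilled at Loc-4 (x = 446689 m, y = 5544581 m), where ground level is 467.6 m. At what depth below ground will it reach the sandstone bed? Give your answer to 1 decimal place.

119.8 m

Let the plane be z = a·x + b·y + c.
Loc-2−Loc-1: −166a − 83b = −109.6;  Loc-3−Loc-1: 89a − 257b = −35.5.
Solving gives a = 0.503920158, b = 0.312641611.
Then c = 320.3 − a·446449 − b·5544880 = −1958214.57.
At (446689, 5544581): z_contact = 225095.59 + 1733466.74 − 1958214.57 = 347.76 m.
Depth below ground = 467.6 − 347.76 = 119.8 m.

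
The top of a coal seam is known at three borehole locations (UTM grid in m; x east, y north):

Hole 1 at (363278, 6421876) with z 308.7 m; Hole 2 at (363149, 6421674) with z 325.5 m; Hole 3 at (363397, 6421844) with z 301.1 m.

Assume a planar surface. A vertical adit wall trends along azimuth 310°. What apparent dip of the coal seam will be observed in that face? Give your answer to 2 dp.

1.90°

Let the plane be z = a·x + b·y + c.
Hole 2−Hole 1: −129a − 202b = 16.8;  Hole 3−Hole 1: 119a − 32b = −7.6.
Solving gives a = −0.07359, b = −0.03617.
Unit vector along 310° is (sin 310°, cos 310°) = (-0.7660, 0.6428).
Slope in that direction = a·(-0.7660) + b·(0.6428) = 0.03312.
Apparent dip = arctan|0.03312| = 1.90° (true dip is 4.7°, so apparent ≤ true as expected).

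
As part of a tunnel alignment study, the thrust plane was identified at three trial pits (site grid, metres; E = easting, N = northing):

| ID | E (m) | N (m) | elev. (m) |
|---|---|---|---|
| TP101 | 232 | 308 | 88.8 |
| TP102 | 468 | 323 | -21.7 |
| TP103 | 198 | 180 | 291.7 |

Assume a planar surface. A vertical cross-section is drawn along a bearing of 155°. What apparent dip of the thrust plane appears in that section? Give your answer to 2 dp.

Two edge vectors: TP101→TP102 = (236, 15, -110.5), TP101→TP103 = (-34, -128, 202.9).
Normal n = (TP101→TP102) × (TP101→TP103) = (-11100.5, -44127.4, -29698).
So ∂z/∂E = −n_x/n_z = −0.37378 and ∂z/∂N = −n_y/n_z = −1.48587.
Unit vector along 155° is (sin 155°, cos 155°) = (0.4226, -0.9063).
Slope in that direction = a·(0.4226) + b·(-0.9063) = 1.18869.
Apparent dip = arctan|1.18869| = 49.93° (true dip is 56.9°, so apparent ≤ true as expected).

49.93°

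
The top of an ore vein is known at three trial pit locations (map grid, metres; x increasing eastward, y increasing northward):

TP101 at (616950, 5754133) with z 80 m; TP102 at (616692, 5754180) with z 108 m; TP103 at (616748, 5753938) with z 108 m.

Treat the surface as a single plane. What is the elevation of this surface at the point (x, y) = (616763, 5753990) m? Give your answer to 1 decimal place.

104.9 m

Two edge vectors: TP101→TP102 = (-258, 47, 28), TP101→TP103 = (-202, -195, 28).
Normal n = (TP101→TP102) × (TP101→TP103) = (6776, 1568, 59804).
So ∂z/∂x = −n_x/n_z = −0.113303458 and ∂z/∂y = −n_y/n_z = −0.026218982.
Intercept c from TP101: 80 + 69902.57 + 150867.51 = 220850.08.
At (616763, 5753990): z = −69881.4 − 150863.8 + 220850.08 = 104.9 m.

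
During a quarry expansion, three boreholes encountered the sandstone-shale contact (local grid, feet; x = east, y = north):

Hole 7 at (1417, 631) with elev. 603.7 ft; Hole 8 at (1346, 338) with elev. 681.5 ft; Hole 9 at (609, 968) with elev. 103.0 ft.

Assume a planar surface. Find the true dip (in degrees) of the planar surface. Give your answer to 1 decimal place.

30.8°

Two edge vectors: Hole 7→Hole 8 = (-71, -293, 77.8), Hole 7→Hole 9 = (-808, 337, -500.7).
Normal n = (Hole 7→Hole 8) × (Hole 7→Hole 9) = (120486.5, -98412.1, -260671).
So ∂z/∂x = −n_x/n_z = 0.46222 and ∂z/∂y = −n_y/n_z = −0.37753.
Gradient magnitude |∇z| = √(a² + b²) = √(0.21364 + 0.14253) = 0.59680.
True dip = arctan(0.59680) = 30.8°, dipping toward NW (azimuth ≈ 309°).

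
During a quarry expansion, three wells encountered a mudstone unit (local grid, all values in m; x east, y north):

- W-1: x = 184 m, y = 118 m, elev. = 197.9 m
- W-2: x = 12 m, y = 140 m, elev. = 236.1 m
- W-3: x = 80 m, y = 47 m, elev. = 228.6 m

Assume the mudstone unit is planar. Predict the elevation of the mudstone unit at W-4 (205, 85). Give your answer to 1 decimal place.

Let the plane be z = a·x + b·y + c.
W-2−W-1: −172a + 22b = 38.2;  W-3−W-1: −104a − 71b = 30.7.
Solving gives a = −0.23363, b = −0.09018.
Then c = 197.9 − a·184 − b·118 = 251.53.
At (205, 85): z = −47.9 − 7.7 + 251.53 = 196.0 m.

196.0 m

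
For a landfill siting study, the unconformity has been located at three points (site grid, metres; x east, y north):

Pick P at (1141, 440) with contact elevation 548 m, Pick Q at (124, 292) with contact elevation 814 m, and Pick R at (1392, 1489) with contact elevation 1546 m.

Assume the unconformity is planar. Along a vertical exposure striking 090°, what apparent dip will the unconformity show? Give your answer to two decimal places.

22.51°

Two edge vectors: Pick P→Pick Q = (-1017, -148, 266), Pick P→Pick R = (251, 1049, 998).
Normal n = (Pick P→Pick Q) × (Pick P→Pick R) = (-426738, 1081732, -1029685).
So ∂z/∂x = −n_x/n_z = −0.41444 and ∂z/∂y = −n_y/n_z = 1.05055.
Unit vector along 090° is (sin 90°, cos 90°) = (1.0000, 0.0000).
Slope in that direction = a·(1.0000) + b·(0.0000) = −0.41444.
Apparent dip = arctan|0.41444| = 22.51° (true dip is 48.5°, so apparent ≤ true as expected).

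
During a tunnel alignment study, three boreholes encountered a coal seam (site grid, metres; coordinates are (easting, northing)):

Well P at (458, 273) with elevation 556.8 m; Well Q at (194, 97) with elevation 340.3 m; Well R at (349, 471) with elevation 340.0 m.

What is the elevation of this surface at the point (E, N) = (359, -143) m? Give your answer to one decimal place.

640.4 m

Two edge vectors: Well P→Well Q = (-264, -176, -216.5), Well P→Well R = (-109, 198, -216.8).
Normal n = (Well P→Well Q) × (Well P→Well R) = (81023.8, -33636.7, -71456).
So ∂z/∂E = −n_x/n_z = 1.13390 and ∂z/∂N = −n_y/n_z = −0.47073.
Intercept c from Well P: 556.8 − 519.33 + 128.51 = 165.98.
At (359, -143): z = 407.1 + 67.3 + 165.98 = 640.4 m.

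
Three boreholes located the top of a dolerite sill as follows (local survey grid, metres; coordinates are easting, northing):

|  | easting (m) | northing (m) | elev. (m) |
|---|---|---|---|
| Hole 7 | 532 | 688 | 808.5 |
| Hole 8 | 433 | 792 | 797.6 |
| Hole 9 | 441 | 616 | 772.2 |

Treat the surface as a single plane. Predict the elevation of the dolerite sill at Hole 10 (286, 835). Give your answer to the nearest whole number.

Let the plane be z = a·easting + b·northing + c.
Hole 8−Hole 7: −99a + 104b = −10.9;  Hole 9−Hole 7: −91a − 72b = −36.3.
Solving gives a = 0.27483, b = 0.15681.
Then c = 808.5 − a·532 − b·688 = 554.40.
At (286, 835): z = 78.6 + 130.9 + 554.40 = 763.9 m.

764 m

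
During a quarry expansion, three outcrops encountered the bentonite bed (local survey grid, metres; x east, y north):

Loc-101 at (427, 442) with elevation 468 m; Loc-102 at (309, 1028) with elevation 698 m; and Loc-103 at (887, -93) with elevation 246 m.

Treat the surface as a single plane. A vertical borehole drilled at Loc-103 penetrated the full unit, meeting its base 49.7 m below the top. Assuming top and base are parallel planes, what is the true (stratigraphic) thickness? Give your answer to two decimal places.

46.35 m

Let the plane be z = a·x + b·y + c.
Loc-102−Loc-101: −118a + 586b = 230;  Loc-103−Loc-101: 460a − 535b = −222.
Solving gives a = −0.03411, b = 0.38562.
|∇z| = √(a²+b²) = 0.38713, so dip δ = arctan(0.38713) = 21.16°.
True thickness = vertical thickness × cos δ = 49.7 × cos 21.16° = 46.35 m.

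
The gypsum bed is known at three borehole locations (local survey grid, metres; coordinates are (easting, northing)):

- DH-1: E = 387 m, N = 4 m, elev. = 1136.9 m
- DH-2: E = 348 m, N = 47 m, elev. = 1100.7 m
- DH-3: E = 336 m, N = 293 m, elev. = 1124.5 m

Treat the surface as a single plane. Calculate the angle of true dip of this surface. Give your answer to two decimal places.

47.83°

Two edge vectors: DH-1→DH-2 = (-39, 43, -36.2), DH-1→DH-3 = (-51, 289, -12.4).
Normal n = (DH-1→DH-2) × (DH-1→DH-3) = (9928.6, 1362.6, -9078).
So ∂z/∂E = −n_x/n_z = 1.09370 and ∂z/∂N = −n_y/n_z = 0.15010.
Gradient magnitude |∇z| = √(a² + b²) = √(1.19618 + 0.02253) = 1.10395.
True dip = arctan(1.10395) = 47.83°, dipping toward W (azimuth ≈ 262°).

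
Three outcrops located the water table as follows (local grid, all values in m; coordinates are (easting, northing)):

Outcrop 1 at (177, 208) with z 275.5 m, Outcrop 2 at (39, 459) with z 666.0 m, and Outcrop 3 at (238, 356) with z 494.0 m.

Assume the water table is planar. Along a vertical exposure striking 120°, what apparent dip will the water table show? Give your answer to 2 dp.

39.58°

Let the plane be z = a·E + b·N + c.
Outcrop 2−Outcrop 1: −138a + 251b = 390.5;  Outcrop 3−Outcrop 1: 61a + 148b = 218.5.
Solving gives a = −0.08257, b = 1.51038.
Unit vector along 120° is (sin 120°, cos 120°) = (0.8660, -0.5000).
Slope in that direction = a·(0.8660) + b·(-0.5000) = −0.82670.
Apparent dip = arctan|0.82670| = 39.58° (true dip is 56.5°, so apparent ≤ true as expected).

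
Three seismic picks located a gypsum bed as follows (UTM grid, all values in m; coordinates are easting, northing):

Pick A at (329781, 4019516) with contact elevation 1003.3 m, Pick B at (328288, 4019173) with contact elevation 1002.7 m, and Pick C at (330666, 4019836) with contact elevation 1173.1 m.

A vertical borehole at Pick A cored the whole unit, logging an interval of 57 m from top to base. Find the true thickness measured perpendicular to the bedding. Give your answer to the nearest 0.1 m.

Two edge vectors: Pick A→Pick B = (-1493, -343, -0.6), Pick A→Pick C = (885, 320, 169.8).
Normal n = (Pick A→Pick B) × (Pick A→Pick C) = (-58049.4, 252980.4, -174205).
So ∂z/∂easting = −n_x/n_z = −0.33322 and ∂z/∂northing = −n_y/n_z = 1.45220.
|∇z| = √(a²+b²) = 1.48994, so dip δ = arctan(1.48994) = 56.13°.
True thickness = vertical thickness × cos δ = 57 × cos 56.13° = 31.8 m.

31.8 m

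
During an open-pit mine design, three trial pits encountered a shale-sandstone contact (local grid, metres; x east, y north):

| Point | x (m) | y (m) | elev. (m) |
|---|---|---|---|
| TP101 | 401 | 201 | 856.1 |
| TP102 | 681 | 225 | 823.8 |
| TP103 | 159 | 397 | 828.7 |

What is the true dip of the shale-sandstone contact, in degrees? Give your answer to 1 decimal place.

15.2°

Let the plane be z = a·x + b·y + c.
TP102−TP101: 280a + 24b = −32.3;  TP103−TP101: −242a + 196b = −27.4.
Solving gives a = −0.09348, b = −0.25522.
Gradient magnitude |∇z| = √(a² + b²) = √(0.00874 + 0.06514) = 0.27180.
True dip = arctan(0.27180) = 15.2°, dipping toward NNE (azimuth ≈ 020°).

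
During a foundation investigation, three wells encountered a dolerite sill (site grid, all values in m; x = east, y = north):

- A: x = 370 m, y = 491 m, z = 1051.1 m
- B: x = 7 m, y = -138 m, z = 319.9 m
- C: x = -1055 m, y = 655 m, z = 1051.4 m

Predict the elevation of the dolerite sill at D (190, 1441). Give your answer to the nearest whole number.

Let the plane be z = a·x + b·y + c.
B−A: −363a − 629b = −731.2;  C−A: −1425a + 164b = 0.3.
Solving gives a = 0.12526, b = 1.09019.
Then c = 1051.1 − a·370 − b·491 = 469.47.
At (190, 1441): z = 23.8 + 1571.0 + 469.47 = 2064.2 m.

2064 m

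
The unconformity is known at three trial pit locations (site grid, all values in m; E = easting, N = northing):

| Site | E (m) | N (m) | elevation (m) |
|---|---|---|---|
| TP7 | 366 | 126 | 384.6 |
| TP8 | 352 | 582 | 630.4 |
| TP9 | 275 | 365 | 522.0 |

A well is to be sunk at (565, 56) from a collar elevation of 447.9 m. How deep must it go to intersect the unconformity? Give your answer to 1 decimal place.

121.2 m

Let the plane be z = a·E + b·N + c.
TP8−TP7: −14a + 456b = 245.8;  TP9−TP7: −91a + 239b = 137.4.
Solving gives a = −0.10244, b = 0.53589.
Then c = 384.6 − a·366 − b·126 = 354.57.
At (565, 56): z_contact = −57.88 + 30.01 + 354.57 = 326.70 m.
Depth below ground = 447.9 − 326.70 = 121.2 m.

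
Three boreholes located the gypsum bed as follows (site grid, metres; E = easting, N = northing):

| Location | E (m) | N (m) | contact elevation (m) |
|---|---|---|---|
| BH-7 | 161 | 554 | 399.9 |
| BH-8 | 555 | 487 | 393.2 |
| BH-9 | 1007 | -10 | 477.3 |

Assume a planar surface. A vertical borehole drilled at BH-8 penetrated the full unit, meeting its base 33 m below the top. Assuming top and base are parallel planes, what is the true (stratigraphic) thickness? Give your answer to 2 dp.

Two edge vectors: BH-7→BH-8 = (394, -67, -6.7), BH-7→BH-9 = (846, -564, 77.4).
Normal n = (BH-7→BH-8) × (BH-7→BH-9) = (-8964.6, -36163.8, -165534).
So ∂z/∂E = −n_x/n_z = −0.05416 and ∂z/∂N = −n_y/n_z = −0.21847.
|∇z| = √(a²+b²) = 0.22508, so dip δ = arctan(0.22508) = 12.68°.
True thickness = vertical thickness × cos δ = 33 × cos 12.68° = 32.19 m.

32.19 m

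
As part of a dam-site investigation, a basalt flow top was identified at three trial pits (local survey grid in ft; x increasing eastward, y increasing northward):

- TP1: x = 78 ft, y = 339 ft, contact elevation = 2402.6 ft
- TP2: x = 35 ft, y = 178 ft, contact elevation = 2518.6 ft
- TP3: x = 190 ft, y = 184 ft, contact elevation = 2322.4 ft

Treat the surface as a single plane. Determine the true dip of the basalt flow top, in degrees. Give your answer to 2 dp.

Two edge vectors: TP1→TP2 = (-43, -161, 116), TP1→TP3 = (112, -155, -80.2).
Normal n = (TP1→TP2) × (TP1→TP3) = (30892.2, 9543.4, 24697).
So ∂z/∂x = −n_x/n_z = −1.25085 and ∂z/∂y = −n_y/n_z = −0.38642.
Gradient magnitude |∇z| = √(a² + b²) = √(1.56462 + 0.14932) = 1.30918.
True dip = arctan(1.30918) = 52.63°, dipping toward ENE (azimuth ≈ 073°).

52.63°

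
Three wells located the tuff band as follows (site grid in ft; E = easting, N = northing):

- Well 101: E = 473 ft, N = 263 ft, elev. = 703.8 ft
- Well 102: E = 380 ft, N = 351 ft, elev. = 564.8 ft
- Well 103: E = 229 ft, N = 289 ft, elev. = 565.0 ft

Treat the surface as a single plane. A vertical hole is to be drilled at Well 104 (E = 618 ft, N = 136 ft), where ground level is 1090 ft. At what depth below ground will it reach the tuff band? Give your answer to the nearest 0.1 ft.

Let the plane be z = a·E + b·N + c.
Well 102−Well 101: −93a + 88b = −139;  Well 103−Well 101: −244a + 26b = −138.8.
Solving gives a = 0.45137, b = −1.10253.
Then c = 703.8 − a·473 − b·263 = 780.27.
At (618, 136): z_contact = 278.95 − 149.94 + 780.27 = 909.27 ft.
Depth below ground = 1090 − 909.27 = 180.7 ft.

180.7 ft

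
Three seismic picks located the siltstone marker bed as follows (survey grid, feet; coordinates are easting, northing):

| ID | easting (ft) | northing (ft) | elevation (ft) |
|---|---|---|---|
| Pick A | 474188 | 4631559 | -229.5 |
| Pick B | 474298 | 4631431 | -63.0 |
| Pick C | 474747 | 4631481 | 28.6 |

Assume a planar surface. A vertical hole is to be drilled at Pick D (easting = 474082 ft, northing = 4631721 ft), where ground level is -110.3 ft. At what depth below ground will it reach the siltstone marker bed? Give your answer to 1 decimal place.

Two edge vectors: Pick A→Pick B = (110, -128, 166.5), Pick A→Pick C = (559, -78, 258.1).
Normal n = (Pick A→Pick B) × (Pick A→Pick C) = (-20049.8, 64682.5, 62972).
So ∂z/∂easting = −n_x/n_z = 0.318392301 and ∂z/∂northing = −n_y/n_z = −1.027162866.
Intercept c from Pick A: -229.5 − 150977.81 + 4757365.42 = 4606158.11.
At (474082, 4631721): z_contact = 150944.06 − 4757531.82 + 4606158.11 = -429.65 ft.
Depth below ground = -110.3 − (-429.65) = 319.3 ft.

319.3 ft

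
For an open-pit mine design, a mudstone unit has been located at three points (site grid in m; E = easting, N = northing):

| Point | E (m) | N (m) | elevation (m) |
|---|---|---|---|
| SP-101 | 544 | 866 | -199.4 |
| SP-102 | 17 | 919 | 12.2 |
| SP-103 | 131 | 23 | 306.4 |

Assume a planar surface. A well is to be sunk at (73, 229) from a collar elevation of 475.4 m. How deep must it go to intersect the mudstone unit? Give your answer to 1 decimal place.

Let the plane be z = a·E + b·N + c.
SP-102−SP-101: −527a + 53b = 211.6;  SP-103−SP-101: −413a − 843b = 505.8.
Solving gives a = −0.44017, b = −0.38435.
Then c = -199.4 − a·544 − b·866 = 372.90.
At (73, 229): z_contact = −32.13 − 88.02 + 372.90 = 252.75 m.
Depth below ground = 475.4 − 252.75 = 222.6 m.

222.6 m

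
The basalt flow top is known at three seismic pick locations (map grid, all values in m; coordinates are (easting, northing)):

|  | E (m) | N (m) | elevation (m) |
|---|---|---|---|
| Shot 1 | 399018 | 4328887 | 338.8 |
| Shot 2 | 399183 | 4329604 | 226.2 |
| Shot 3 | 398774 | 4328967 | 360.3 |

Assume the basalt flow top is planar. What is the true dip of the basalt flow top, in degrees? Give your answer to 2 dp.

Let the plane be z = a·E + b·N + c.
Shot 2−Shot 1: 165a + 717b = −112.6;  Shot 3−Shot 1: −244a + 80b = 21.5.
Solving gives a = −0.12981, b = −0.12717.
Gradient magnitude |∇z| = √(a² + b²) = √(0.01685 + 0.01617) = 0.18172.
True dip = arctan(0.18172) = 10.30°, dipping toward NE (azimuth ≈ 046°).

10.30°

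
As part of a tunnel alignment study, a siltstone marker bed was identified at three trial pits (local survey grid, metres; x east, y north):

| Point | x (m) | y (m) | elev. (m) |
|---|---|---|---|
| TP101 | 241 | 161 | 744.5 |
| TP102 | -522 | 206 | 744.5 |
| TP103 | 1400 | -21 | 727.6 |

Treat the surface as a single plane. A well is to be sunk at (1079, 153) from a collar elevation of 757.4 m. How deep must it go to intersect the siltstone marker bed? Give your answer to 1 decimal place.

Two edge vectors: TP101→TP102 = (-763, 45, 0), TP101→TP103 = (1159, -182, -16.9).
Normal n = (TP101→TP102) × (TP101→TP103) = (-760.5, -12894.7, 86711).
So ∂z/∂x = −n_x/n_z = 0.008771 and ∂z/∂y = −n_y/n_z = 0.148709.
Intercept c from TP101: 744.5 − 2.11 − 23.94 = 718.44.
At (1079, 153): z_contact = 9.46 + 22.75 + 718.44 = 750.66 m.
Depth below ground = 757.4 − 750.66 = 6.7 m.

6.7 m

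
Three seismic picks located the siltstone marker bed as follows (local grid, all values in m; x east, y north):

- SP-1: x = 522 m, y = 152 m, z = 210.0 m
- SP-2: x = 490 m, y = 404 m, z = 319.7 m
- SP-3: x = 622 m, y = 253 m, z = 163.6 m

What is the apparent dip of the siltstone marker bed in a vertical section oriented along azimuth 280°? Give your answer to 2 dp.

Two edge vectors: SP-1→SP-2 = (-32, 252, 109.7), SP-1→SP-3 = (100, 101, -46.4).
Normal n = (SP-1→SP-2) × (SP-1→SP-3) = (-22772.5, 9485.2, -28432).
So ∂z/∂x = −n_x/n_z = −0.80095 and ∂z/∂y = −n_y/n_z = 0.33361.
Unit vector along 280° is (sin 280°, cos 280°) = (-0.9848, 0.1736).
Slope in that direction = a·(-0.9848) + b·(0.1736) = 0.84671.
Apparent dip = arctan|0.84671| = 40.25° (true dip is 40.9°, so apparent ≤ true as expected).

40.25°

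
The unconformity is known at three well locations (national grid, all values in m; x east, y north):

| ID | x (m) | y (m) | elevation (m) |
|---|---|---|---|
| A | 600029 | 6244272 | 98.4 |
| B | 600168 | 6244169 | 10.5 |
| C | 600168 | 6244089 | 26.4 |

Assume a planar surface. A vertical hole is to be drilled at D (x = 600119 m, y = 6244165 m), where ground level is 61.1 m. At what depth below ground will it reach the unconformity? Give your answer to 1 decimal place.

11.6 m

Two edge vectors: A→B = (139, -103, -87.9), A→C = (139, -183, -72).
Normal n = (A→B) × (A→C) = (-8669.7, -2210.1, -11120).
So ∂z/∂x = −n_x/n_z = −0.779649281 and ∂z/∂y = −n_y/n_z = −0.198750000.
Intercept c from A: 98.4 + 467812.18 + 1241049.06 = 1708959.64.
At (600119, 6244165): z_contact = −467882.35 − 1241027.79 + 1708959.64 = 49.50 m.
Depth below ground = 61.1 − 49.50 = 11.6 m.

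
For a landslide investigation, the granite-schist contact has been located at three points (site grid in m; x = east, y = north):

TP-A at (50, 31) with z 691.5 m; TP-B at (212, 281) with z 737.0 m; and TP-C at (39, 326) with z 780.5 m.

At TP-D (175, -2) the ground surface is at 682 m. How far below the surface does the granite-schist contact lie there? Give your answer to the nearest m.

Let the plane be z = a·x + b·y + c.
TP-B−TP-A: 162a + 250b = 45.5;  TP-C−TP-A: −11a + 295b = 89.
Solving gives a = −0.17466, b = 0.29518.
Then c = 691.5 − a·50 − b·31 = 691.08.
At (175, -2): z_contact = −30.6 − 0.6 + 691.08 = 659.9 m.
Depth below ground = 682 − 659.9 = 22 m.

22 m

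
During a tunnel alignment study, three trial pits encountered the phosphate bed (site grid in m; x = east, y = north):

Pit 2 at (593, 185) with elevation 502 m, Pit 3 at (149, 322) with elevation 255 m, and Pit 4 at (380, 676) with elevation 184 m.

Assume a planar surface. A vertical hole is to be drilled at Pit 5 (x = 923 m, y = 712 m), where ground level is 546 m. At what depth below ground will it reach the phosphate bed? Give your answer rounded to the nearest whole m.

155 m

Two edge vectors: Pit 2→Pit 3 = (-444, 137, -247), Pit 2→Pit 4 = (-213, 491, -318).
Normal n = (Pit 2→Pit 3) × (Pit 2→Pit 4) = (77711, -88581, -188823).
So ∂z/∂x = −n_x/n_z = 0.41155 and ∂z/∂y = −n_y/n_z = −0.46912.
Intercept c from Pit 2: 502 − 244.05 + 86.79 = 344.74.
At (923, 712): z_contact = 379.9 − 334.0 + 344.74 = 390.6 m.
Depth below ground = 546 − 390.6 = 155 m.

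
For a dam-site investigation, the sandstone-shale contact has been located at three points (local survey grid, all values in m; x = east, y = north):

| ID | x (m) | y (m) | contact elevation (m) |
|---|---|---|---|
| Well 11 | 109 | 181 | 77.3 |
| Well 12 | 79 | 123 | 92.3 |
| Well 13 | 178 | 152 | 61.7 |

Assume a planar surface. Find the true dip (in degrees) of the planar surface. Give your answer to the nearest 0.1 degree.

Two edge vectors: Well 11→Well 12 = (-30, -58, 15), Well 11→Well 13 = (69, -29, -15.6).
Normal n = (Well 11→Well 12) × (Well 11→Well 13) = (1339.8, 567, 4872).
So ∂z/∂x = −n_x/n_z = −0.27500 and ∂z/∂y = −n_y/n_z = −0.11638.
Gradient magnitude |∇z| = √(a² + b²) = √(0.07562 + 0.01354) = 0.29861.
True dip = arctan(0.29861) = 16.6°, dipping toward ENE (azimuth ≈ 067°).

16.6°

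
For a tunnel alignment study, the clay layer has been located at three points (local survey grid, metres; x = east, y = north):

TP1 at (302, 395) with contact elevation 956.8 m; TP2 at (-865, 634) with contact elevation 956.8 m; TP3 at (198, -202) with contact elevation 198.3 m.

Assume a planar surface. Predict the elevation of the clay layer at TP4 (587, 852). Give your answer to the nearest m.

1589 m

Let the plane be z = a·x + b·y + c.
TP2−TP1: −1167a + 239b = 0;  TP3−TP1: −104a − 597b = −758.5.
Solving gives a = 0.25124, b = 1.22675.
Then c = 956.8 − a·302 − b·395 = 396.36.
At (587, 852): z = 147.5 + 1045.2 + 396.36 = 1589.0 m.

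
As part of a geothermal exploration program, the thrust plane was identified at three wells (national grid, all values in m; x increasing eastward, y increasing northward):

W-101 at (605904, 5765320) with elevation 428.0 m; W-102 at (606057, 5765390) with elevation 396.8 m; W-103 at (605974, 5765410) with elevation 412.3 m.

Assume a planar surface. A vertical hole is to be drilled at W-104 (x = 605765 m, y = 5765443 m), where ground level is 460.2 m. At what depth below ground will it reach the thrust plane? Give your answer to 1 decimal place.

8.4 m

Two edge vectors: W-101→W-102 = (153, 70, -31.2), W-101→W-103 = (70, 90, -15.7).
Normal n = (W-101→W-102) × (W-101→W-103) = (1709, 218.1, 8870).
So ∂z/∂x = −n_x/n_z = −0.192671928 and ∂z/∂y = −n_y/n_z = −0.024588501.
Intercept c from W-101: 428 + 116740.69 + 141760.57 = 258929.27.
At (605765, 5765443): z_contact = −116713.91 − 141763.60 + 258929.27 = 451.76 m.
Depth below ground = 460.2 − 451.76 = 8.4 m.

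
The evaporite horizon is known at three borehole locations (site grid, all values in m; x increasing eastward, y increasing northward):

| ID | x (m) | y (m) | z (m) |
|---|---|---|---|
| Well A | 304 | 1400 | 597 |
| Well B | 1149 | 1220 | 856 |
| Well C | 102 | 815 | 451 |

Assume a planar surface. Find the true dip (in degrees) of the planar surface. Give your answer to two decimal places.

Two edge vectors: Well A→Well B = (845, -180, 259), Well A→Well C = (-202, -585, -146).
Normal n = (Well A→Well B) × (Well A→Well C) = (177795, 71052, -530685).
So ∂z/∂x = −n_x/n_z = 0.33503 and ∂z/∂y = −n_y/n_z = 0.13389.
Gradient magnitude |∇z| = √(a² + b²) = √(0.11224 + 0.01793) = 0.36079.
True dip = arctan(0.36079) = 19.84°, dipping toward WSW (azimuth ≈ 248°).

19.84°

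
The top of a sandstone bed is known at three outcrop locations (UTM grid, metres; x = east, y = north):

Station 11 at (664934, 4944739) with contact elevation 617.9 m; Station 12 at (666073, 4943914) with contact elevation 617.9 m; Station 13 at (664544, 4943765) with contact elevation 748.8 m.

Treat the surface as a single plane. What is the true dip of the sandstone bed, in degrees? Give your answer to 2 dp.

Let the plane be z = a·x + b·y + c.
Station 12−Station 11: 1139a − 825b = 0;  Station 13−Station 11: −390a − 974b = 130.9.
Solving gives a = −0.07546, b = −0.10418.
Gradient magnitude |∇z| = √(a² + b²) = √(0.00569 + 0.01085) = 0.12864.
True dip = arctan(0.12864) = 7.33°, dipping toward NE (azimuth ≈ 036°).

7.33°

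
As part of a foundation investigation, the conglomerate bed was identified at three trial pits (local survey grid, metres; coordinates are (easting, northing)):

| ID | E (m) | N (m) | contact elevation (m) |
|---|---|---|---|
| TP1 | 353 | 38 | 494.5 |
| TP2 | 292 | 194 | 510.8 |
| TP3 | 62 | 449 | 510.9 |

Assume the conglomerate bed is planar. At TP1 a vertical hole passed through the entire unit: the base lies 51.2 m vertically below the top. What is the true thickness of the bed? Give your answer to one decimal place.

Let the plane be z = a·E + b·N + c.
TP2−TP1: −61a + 156b = 16.3;  TP3−TP1: −291a + 411b = 16.4.
Solving gives a = 0.20373, b = 0.18415.
|∇z| = √(a²+b²) = 0.27463, so dip δ = arctan(0.27463) = 15.36°.
True thickness = vertical thickness × cos δ = 51.2 × cos 15.36° = 49.4 m.

49.4 m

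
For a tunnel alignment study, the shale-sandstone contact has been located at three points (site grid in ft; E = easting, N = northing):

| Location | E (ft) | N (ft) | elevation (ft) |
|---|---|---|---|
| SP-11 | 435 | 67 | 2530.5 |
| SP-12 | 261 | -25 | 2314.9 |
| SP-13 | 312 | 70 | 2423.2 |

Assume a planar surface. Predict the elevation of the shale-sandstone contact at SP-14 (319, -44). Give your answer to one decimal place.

Two edge vectors: SP-11→SP-12 = (-174, -92, -215.6), SP-11→SP-13 = (-123, 3, -107.3).
Normal n = (SP-11→SP-12) × (SP-11→SP-13) = (10518.4, 7848.6, -11838).
So ∂z/∂E = −n_x/n_z = 0.88853 and ∂z/∂N = −n_y/n_z = 0.66300.
Intercept c from SP-11: 2530.5 − 386.51 − 44.42 = 2099.57.
At (319, -44): z = 283.4 − 29.2 + 2099.57 = 2353.8 ft.

2353.8 ft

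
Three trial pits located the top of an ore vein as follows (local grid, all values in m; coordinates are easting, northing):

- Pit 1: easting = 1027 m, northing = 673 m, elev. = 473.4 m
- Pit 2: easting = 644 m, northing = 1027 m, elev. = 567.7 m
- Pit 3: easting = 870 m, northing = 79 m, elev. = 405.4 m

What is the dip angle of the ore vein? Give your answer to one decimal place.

Let the plane be z = a·easting + b·northing + c.
Pit 2−Pit 1: −383a + 354b = 94.3;  Pit 3−Pit 1: −157a − 594b = −68.
Solving gives a = −0.11284, b = 0.14430.
Gradient magnitude |∇z| = √(a² + b²) = √(0.01273 + 0.02082) = 0.18318.
True dip = arctan(0.18318) = 10.4°, dipping toward SE (azimuth ≈ 142°).

10.4°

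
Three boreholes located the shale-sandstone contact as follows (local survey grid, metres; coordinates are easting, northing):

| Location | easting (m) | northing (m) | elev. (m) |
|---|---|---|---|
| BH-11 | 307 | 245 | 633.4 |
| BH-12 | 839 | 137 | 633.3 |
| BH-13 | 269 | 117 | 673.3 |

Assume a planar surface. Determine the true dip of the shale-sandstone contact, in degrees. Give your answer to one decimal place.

Let the plane be z = a·easting + b·northing + c.
BH-12−BH-11: 532a − 108b = −0.1;  BH-13−BH-11: −38a − 128b = 39.9.
Solving gives a = −0.05986, b = −0.29395.
Gradient magnitude |∇z| = √(a² + b²) = √(0.00358 + 0.08641) = 0.29998.
True dip = arctan(0.29998) = 16.7°, dipping toward NNE (azimuth ≈ 012°).

16.7°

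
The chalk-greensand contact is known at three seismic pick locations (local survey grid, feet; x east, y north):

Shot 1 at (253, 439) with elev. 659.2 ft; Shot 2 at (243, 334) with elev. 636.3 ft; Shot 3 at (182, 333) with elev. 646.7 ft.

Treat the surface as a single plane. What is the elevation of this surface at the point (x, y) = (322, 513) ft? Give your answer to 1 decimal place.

664.5 ft

Let the plane be z = a·x + b·y + c.
Shot 2−Shot 1: −10a − 105b = −22.9;  Shot 3−Shot 1: −71a − 106b = −12.5.
Solving gives a = −0.17434, b = 0.23470.
Then c = 659.2 − a·253 − b·439 = 600.27.
At (322, 513): z = −56.1 + 120.4 + 600.27 = 664.5 ft.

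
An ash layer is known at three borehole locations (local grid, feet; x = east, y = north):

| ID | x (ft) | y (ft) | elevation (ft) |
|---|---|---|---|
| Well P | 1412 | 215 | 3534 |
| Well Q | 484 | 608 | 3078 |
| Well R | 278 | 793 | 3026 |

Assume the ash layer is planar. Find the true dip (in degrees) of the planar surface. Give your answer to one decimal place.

40.9°

Two edge vectors: Well P→Well Q = (-928, 393, -456), Well P→Well R = (-1134, 578, -508).
Normal n = (Well P→Well Q) × (Well P→Well R) = (63924, 45680, -90722).
So ∂z/∂x = −n_x/n_z = 0.70461 and ∂z/∂y = −n_y/n_z = 0.50352.
Gradient magnitude |∇z| = √(a² + b²) = √(0.49648 + 0.25353) = 0.86603.
True dip = arctan(0.86603) = 40.9°, dipping toward SW (azimuth ≈ 234°).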